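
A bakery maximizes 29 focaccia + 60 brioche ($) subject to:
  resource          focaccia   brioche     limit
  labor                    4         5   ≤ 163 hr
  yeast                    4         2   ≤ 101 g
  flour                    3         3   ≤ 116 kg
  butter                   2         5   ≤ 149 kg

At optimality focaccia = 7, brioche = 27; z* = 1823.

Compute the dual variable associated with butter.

Check each constraint at x*: labor 163/163 (tight); yeast 82/101 (slack 19); flour 102/116 (slack 14); butter 149/149 (tight).
Slack constraints have shadow price 0 (complementary slackness).
From A_Bᵀ y = c: 4·y_labor + 2·y_butter = 29; 5·y_labor + 5·y_butter = 60.
Solving: y_labor = 2.5, y_butter = 9.5.
Shadow price of butter = 9.5.

9.5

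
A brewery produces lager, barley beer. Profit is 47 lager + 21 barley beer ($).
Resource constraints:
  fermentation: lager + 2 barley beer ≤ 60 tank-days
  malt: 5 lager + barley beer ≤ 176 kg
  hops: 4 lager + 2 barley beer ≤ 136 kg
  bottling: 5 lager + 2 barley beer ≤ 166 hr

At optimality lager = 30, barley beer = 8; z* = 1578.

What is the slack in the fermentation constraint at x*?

14

fermentation used = 1·30 + 2·8 = 46; slack = 60 − 46 = 14.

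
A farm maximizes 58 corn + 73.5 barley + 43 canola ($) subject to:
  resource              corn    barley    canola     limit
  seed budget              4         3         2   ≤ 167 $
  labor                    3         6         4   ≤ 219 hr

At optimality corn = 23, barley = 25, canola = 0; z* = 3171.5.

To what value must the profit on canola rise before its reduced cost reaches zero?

49

Check each constraint at x*: seed budget 167/167 (tight); labor 219/219 (tight).
From A_Bᵀ y = c: 4·y_seed budget + 3·y_labor = 58; 3·y_seed budget + 6·y_labor = 73.5.
→ y_seed budget = 8.5 and y_labor = 8.
canola enters the basis when its profit ≥ yᵀa₃ = 8.5·2 + 8·4 = 49.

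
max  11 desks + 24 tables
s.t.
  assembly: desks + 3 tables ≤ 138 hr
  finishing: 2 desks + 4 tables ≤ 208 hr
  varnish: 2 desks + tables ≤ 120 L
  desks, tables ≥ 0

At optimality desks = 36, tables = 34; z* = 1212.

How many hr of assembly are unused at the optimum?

0

assembly used = 1·36 + 3·34 = 138; slack = 138 − 138 = 0.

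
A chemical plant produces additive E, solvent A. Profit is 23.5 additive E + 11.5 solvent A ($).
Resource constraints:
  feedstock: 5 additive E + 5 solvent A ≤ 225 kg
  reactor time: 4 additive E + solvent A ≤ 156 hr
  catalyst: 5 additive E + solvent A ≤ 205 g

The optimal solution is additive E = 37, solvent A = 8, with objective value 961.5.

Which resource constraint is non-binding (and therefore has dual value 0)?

catalyst

feedstock: 225/225 (binding)
reactor time: 156/156 (binding)
catalyst: 193/205 (slack 12)
By complementary slackness, a constraint with positive slack has shadow price 0 → catalyst.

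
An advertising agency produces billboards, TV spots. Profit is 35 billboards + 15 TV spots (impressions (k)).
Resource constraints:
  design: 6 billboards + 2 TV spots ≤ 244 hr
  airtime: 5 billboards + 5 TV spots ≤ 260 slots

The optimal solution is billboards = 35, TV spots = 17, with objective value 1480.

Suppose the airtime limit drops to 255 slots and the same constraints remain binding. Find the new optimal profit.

1475

At the optimum: design uses 244 of 244 (binding); airtime uses 260 of 260 (binding).
From A_Bᵀ y = c: 6·y_design + 5·y_airtime = 35; 2·y_design + 5·y_airtime = 15.
This yields shadow prices y_design = 5, y_airtime = 1.
Δz = y_airtime·Δb = 1 × (-5) = -5, so new z* = 1480 − 5 = 1475.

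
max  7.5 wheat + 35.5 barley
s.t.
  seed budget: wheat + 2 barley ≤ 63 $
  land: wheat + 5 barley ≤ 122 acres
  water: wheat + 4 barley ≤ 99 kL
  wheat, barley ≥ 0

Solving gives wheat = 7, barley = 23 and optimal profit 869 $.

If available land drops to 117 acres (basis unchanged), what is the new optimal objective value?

841.5

Binding: land and water. Non-binding: seed budget (10 unused).
By complementary slackness, y = 0 for the non-binding constraint.
Dual feasibility on the basic columns requires 1·y_land + 1·y_water = 7.5, 5·y_land + 4·y_water = 35.5.
→ y_land = 5.5 and y_water = 2.
Δz = y_land·Δb = 5.5 × (-5) = -27.5, so new z* = 869 − 27.5 = 841.5.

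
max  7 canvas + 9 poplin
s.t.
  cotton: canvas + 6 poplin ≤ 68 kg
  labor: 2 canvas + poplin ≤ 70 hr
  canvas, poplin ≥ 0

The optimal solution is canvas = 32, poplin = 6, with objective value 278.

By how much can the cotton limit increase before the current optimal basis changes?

Binding constraints: cotton, labor. The basis is B = [[1,6],[2,1]] with det -11.
Per unit increase in cotton, x* moves by d = (-0.0909, 0.1818).
The basis stays optimal until canvas reaches 0; allowable increase = 352 kg.

352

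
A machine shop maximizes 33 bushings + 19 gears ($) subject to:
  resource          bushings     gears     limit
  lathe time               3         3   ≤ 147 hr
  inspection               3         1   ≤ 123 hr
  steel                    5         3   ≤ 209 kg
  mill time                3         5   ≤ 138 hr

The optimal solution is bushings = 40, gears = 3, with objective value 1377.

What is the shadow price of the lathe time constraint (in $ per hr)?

Check each constraint at x*: lathe time 129/147 (slack 18); inspection 123/123 (tight); steel 209/209 (tight); mill time 135/138 (slack 3).
By complementary slackness, y = 0 for the non-binding constraints.
From A_Bᵀ y = c: 3·y_inspection + 5·y_steel = 33; 1·y_inspection + 3·y_steel = 19.
This yields shadow prices y_inspection = 1, y_steel = 6.
Shadow price of lathe time = 0.

0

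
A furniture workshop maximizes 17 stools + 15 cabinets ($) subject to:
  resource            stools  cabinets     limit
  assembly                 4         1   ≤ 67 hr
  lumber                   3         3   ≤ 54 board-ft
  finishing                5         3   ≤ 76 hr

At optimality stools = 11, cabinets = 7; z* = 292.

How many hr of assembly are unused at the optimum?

16

assembly used = 4·11 + 1·7 = 51; slack = 67 − 51 = 16.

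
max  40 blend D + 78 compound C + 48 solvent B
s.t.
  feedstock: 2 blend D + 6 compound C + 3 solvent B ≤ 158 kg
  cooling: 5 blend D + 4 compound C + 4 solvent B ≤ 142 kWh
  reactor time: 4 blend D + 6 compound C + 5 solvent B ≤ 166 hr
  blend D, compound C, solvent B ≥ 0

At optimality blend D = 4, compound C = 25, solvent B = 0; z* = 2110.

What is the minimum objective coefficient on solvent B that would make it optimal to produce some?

Check each constraint at x*: feedstock 158/158 (tight); cooling 120/142 (slack 22); reactor time 166/166 (tight).
By complementary slackness, y = 0 for the non-binding constraint.
From A_Bᵀ y = c: 2·y_feedstock + 4·y_reactor time = 40; 6·y_feedstock + 6·y_reactor time = 78.
This yields shadow prices y_feedstock = 6, y_reactor time = 7.
solvent B enters the basis when its profit ≥ yᵀa₃ = 6·3 + 7·5 = 53.

53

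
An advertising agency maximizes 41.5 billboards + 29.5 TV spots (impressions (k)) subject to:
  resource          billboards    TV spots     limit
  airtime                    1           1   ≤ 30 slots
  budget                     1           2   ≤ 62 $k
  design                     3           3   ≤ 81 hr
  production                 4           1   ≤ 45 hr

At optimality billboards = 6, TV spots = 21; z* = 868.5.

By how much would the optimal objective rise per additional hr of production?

4

Check each constraint at x*: airtime 27/30 (slack 3); budget 48/62 (slack 14); design 81/81 (tight); production 45/45 (tight).
By complementary slackness, y = 0 for the non-binding constraints.
The binding rows give the dual system: 3·y_design + 4·y_production = 41.5 and 3·y_design + 1·y_production = 29.5.
→ y_design = 8.5 and y_production = 4.
Shadow price of production = 4.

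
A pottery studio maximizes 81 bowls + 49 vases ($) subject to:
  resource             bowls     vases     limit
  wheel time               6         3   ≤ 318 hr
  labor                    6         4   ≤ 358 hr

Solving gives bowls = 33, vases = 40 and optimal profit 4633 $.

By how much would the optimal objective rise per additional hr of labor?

8.5

Check each constraint at x*: wheel time 318/318 (tight); labor 358/358 (tight).
The binding rows give the dual system: 6·y_wheel time + 6·y_labor = 81 and 3·y_wheel time + 4·y_labor = 49.
→ y_wheel time = 5 and y_labor = 8.5.
Shadow price of labor = 8.5.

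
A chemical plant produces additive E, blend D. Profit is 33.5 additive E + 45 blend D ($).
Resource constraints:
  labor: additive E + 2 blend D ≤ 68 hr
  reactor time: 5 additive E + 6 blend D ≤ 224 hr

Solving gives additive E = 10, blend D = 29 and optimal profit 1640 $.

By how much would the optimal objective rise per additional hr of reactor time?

5.5

Both labor and reactor time are binding at x*.
Dual feasibility on the basic columns requires 1·y_labor + 5·y_reactor time = 33.5, 2·y_labor + 6·y_reactor time = 45.
→ y_labor = 6 and y_reactor time = 5.5.
Shadow price of reactor time = 5.5.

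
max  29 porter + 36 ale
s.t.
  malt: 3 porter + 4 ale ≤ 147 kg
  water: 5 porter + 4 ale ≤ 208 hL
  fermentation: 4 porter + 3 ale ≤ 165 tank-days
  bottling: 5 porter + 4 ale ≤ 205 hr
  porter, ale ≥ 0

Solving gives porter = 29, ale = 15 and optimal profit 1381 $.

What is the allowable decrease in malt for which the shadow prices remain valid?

Binding constraints: malt, bottling. The basis is B = [[3,4],[5,4]] with det -8.
Per unit decrease in malt, x* moves by d = (0.5, -0.625).
The basis stays optimal until ale reaches 0; allowable decrease = 24 kg.

24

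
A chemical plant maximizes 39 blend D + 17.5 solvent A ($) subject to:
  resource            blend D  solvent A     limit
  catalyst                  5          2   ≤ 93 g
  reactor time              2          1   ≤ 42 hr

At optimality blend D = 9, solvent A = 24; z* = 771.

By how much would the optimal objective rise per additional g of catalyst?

4

Check each constraint at x*: catalyst 93/93 (tight); reactor time 42/42 (tight).
From A_Bᵀ y = c: 5·y_catalyst + 2·y_reactor time = 39; 2·y_catalyst + 1·y_reactor time = 17.5.
This yields shadow prices y_catalyst = 4, y_reactor time = 9.5.
Shadow price of catalyst = 4.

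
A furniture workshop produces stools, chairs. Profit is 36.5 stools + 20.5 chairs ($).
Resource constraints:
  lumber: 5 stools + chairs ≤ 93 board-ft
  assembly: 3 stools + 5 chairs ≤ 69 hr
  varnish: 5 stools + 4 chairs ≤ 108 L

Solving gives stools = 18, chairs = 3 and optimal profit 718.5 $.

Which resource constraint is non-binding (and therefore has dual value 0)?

lumber: 93/93 (binding)
assembly: 69/69 (binding)
varnish: 102/108 (slack 6)
By complementary slackness, a constraint with positive slack has shadow price 0 → varnish.

varnish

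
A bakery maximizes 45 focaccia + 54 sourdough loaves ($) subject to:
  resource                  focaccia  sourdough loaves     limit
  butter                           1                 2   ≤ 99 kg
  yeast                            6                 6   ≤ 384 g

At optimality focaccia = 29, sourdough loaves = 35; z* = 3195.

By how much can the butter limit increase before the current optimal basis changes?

29

Binding constraints: butter, yeast. The basis is B = [[1,2],[6,6]] with det -6.
Per unit increase in butter, x* moves by d = (-1, 1).
The basis stays optimal until focaccia reaches 0; allowable increase = 29 kg.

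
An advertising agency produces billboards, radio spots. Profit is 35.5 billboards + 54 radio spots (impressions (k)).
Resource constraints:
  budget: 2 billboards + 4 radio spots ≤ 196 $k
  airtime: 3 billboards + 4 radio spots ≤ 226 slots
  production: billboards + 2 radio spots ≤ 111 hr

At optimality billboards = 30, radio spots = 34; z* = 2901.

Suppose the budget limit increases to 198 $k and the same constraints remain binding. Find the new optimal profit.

2911

At the optimum: budget uses 196 of 196 (binding); airtime uses 226 of 226 (binding); production uses 98 of 111 (slack = 13).
Since production is not tight, its dual is 0.
From A_Bᵀ y = c: 2·y_budget + 3·y_airtime = 35.5; 4·y_budget + 4·y_airtime = 54.
→ y_budget = 5 and y_airtime = 8.5.
Δz = y_budget·Δb = 5 × (2) = 10, so new z* = 2901 + 10 = 2911.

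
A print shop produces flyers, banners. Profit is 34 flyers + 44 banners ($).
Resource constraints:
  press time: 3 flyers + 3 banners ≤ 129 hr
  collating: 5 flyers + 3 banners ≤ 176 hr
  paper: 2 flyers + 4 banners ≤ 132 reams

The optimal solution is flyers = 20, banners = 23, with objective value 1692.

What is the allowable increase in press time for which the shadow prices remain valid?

Binding constraints: press time, paper. The basis is B = [[3,3],[2,4]] with det 6.
Per unit increase in press time, x* moves by d = (0.6667, -0.3333).
The basis stays optimal until collating becomes binding; allowable increase = 3 hr.

3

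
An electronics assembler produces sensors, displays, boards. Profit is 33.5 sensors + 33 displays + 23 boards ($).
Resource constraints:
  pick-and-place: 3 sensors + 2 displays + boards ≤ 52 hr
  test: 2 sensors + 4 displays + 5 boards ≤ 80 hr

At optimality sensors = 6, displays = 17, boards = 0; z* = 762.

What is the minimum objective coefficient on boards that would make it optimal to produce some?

Both pick-and-place and test are binding at x*.
Dual feasibility on the basic columns requires 3·y_pick-and-place + 2·y_test = 33.5, 2·y_pick-and-place + 4·y_test = 33.
→ y_pick-and-place = 8.5 and y_test = 4.
boards enters the basis when its profit ≥ yᵀa₃ = 8.5·1 + 4·5 = 28.5.

28.5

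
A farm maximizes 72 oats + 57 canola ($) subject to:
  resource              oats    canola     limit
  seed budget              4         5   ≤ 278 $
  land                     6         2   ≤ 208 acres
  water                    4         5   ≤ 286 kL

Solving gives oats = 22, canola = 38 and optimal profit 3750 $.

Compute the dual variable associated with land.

Check each constraint at x*: seed budget 278/278 (tight); land 208/208 (tight); water 278/286 (slack 8).
Since water is not tight, its dual is 0.
From A_Bᵀ y = c: 4·y_seed budget + 6·y_land = 72; 5·y_seed budget + 2·y_land = 57.
Solving: y_seed budget = 9, y_land = 6.
Shadow price of land = 6.

6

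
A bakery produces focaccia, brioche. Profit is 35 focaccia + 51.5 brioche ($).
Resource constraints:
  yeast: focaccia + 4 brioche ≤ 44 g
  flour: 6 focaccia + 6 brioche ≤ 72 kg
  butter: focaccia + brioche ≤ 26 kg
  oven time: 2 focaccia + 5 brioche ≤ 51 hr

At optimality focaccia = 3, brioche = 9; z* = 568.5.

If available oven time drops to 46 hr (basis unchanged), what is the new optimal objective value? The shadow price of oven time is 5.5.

Δb = -5, so new z* = 568.5 + (5.5)·(-5) = 568.5 − 27.5 = 541.

541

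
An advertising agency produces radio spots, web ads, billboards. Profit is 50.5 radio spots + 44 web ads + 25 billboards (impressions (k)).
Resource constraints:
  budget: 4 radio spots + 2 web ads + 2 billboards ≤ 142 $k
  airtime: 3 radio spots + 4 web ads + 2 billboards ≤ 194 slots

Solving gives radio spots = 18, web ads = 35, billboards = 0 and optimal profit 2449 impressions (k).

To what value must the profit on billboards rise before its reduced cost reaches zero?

29

At the optimum: budget uses 142 of 142 (binding); airtime uses 194 of 194 (binding).
Dual feasibility on the basic columns requires 4·y_budget + 3·y_airtime = 50.5, 2·y_budget + 4·y_airtime = 44.
This yields shadow prices y_budget = 7, y_airtime = 7.5.
billboards enters the basis when its profit ≥ yᵀa₃ = 7·2 + 7.5·2 = 29.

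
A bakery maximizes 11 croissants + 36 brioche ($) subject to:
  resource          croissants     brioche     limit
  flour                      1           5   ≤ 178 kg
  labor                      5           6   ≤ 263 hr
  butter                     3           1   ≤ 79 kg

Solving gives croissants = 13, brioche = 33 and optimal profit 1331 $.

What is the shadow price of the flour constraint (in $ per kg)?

Check each constraint at x*: flour 178/178 (tight); labor 263/263 (tight); butter 72/79 (slack 7).
Since butter is not tight, its dual is 0.
From A_Bᵀ y = c: 1·y_flour + 5·y_labor = 11; 5·y_flour + 6·y_labor = 36.
This yields shadow prices y_flour = 6, y_labor = 1.
Shadow price of flour = 6.

6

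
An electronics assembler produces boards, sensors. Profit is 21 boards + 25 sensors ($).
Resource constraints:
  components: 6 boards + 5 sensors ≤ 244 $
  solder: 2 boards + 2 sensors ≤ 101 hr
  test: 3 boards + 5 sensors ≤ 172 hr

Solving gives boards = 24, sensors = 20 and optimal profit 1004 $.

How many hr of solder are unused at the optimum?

solder used = 2·24 + 2·20 = 88; slack = 101 − 88 = 13.

13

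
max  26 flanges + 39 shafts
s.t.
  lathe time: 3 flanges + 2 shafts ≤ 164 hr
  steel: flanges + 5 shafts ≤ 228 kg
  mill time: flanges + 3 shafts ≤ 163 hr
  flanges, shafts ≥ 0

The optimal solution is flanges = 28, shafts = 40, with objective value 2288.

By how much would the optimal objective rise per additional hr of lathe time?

7

Binding: lathe time and steel. Non-binding: mill time (15 unused).
By complementary slackness, y = 0 for the non-binding constraint.
Dual feasibility on the basic columns requires 3·y_lathe time + 1·y_steel = 26, 2·y_lathe time + 5·y_steel = 39.
→ y_lathe time = 7 and y_steel = 5.
Shadow price of lathe time = 7.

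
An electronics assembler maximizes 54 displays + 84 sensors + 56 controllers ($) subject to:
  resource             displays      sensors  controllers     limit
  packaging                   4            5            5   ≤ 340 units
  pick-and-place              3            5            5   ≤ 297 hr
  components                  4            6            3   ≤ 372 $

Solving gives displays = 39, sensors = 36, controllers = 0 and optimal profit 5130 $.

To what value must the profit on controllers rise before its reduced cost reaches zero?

Binding: pick-and-place and components. Non-binding: packaging (4 unused).
Since packaging is not tight, its dual is 0.
Dual feasibility on the basic columns requires 3·y_pick-and-place + 4·y_components = 54, 5·y_pick-and-place + 6·y_components = 84.
Solving: y_pick-and-place = 6, y_components = 9.
controllers enters the basis when its profit ≥ yᵀa₃ = 6·5 + 9·3 = 57.

57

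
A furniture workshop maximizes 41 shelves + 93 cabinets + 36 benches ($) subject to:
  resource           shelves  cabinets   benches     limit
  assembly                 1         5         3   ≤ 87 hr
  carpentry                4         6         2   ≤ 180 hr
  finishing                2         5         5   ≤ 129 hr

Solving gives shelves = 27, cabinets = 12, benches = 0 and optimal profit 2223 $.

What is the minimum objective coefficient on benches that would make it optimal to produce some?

43

At the optimum: assembly uses 87 of 87 (binding); carpentry uses 180 of 180 (binding); finishing uses 114 of 129 (slack = 15).
By complementary slackness, y = 0 for the non-binding constraint.
From A_Bᵀ y = c: 1·y_assembly + 4·y_carpentry = 41; 5·y_assembly + 6·y_carpentry = 93.
Solving: y_assembly = 9, y_carpentry = 8.
benches enters the basis when its profit ≥ yᵀa₃ = 9·3 + 8·2 = 43.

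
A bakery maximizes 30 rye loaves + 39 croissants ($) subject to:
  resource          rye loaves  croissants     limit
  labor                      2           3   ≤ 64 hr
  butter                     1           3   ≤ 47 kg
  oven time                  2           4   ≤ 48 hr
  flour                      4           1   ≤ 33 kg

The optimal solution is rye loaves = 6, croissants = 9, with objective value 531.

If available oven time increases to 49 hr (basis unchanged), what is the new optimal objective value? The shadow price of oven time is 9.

Δb = 1, so new z* = 531 + (9)·(1) = 531 + 9 = 540.

540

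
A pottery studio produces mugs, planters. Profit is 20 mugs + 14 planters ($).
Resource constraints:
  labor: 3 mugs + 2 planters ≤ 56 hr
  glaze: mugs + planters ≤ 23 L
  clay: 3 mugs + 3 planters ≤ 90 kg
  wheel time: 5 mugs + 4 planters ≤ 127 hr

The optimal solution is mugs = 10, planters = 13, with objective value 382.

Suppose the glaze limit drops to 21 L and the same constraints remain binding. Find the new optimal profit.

At the optimum: labor uses 56 of 56 (binding); glaze uses 23 of 23 (binding); clay uses 69 of 90 (slack = 21); wheel time uses 102 of 127 (slack = 25).
Slack constraints have shadow price 0 (complementary slackness).
The binding rows give the dual system: 3·y_labor + 1·y_glaze = 20 and 2·y_labor + 1·y_glaze = 14.
→ y_labor = 6 and y_glaze = 2.
Δz = y_glaze·Δb = 2 × (-2) = -4, so new z* = 382 − 4 = 378.

378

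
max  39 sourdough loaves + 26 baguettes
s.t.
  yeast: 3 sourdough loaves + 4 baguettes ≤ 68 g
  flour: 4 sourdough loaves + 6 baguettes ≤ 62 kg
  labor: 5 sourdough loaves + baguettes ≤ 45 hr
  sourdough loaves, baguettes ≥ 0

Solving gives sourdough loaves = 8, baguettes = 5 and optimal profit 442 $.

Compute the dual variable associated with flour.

Binding: flour and labor. Non-binding: yeast (24 unused).
By complementary slackness, y = 0 for the non-binding constraint.
Dual feasibility on the basic columns requires 4·y_flour + 5·y_labor = 39, 6·y_flour + 1·y_labor = 26.
→ y_flour = 3.5 and y_labor = 5.
Shadow price of flour = 3.5.

3.5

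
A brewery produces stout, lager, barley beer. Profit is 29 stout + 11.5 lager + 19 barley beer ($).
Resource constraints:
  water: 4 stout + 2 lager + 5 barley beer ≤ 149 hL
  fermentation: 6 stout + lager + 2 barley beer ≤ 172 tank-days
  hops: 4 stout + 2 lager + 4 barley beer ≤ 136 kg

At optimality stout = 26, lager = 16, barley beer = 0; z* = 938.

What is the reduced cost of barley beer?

At the optimum: water uses 136 of 149 (slack = 13); fermentation uses 172 of 172 (binding); hops uses 136 of 136 (binding).
Since water is not tight, its dual is 0.
Dual feasibility on the basic columns requires 6·y_fermentation + 4·y_hops = 29, 1·y_fermentation + 2·y_hops = 11.5.
This yields shadow prices y_fermentation = 1.5, y_hops = 5.
Reduced cost of barley beer: c₃ − yᵀa₃ = 19 − (1.5·2 + 5·4) = 19 − 23 = -4.

-4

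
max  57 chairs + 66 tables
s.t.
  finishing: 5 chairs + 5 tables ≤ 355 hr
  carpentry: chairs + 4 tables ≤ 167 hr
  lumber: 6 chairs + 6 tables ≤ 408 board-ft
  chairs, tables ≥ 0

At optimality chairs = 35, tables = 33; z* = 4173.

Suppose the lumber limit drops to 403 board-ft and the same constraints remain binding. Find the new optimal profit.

4128

Check each constraint at x*: finishing 340/355 (slack 15); carpentry 167/167 (tight); lumber 408/408 (tight).
Since finishing is not tight, its dual is 0.
The binding rows give the dual system: 1·y_carpentry + 6·y_lumber = 57 and 4·y_carpentry + 6·y_lumber = 66.
Solving: y_carpentry = 3, y_lumber = 9.
Δz = y_lumber·Δb = 9 × (-5) = -45, so new z* = 4173 − 45 = 4128.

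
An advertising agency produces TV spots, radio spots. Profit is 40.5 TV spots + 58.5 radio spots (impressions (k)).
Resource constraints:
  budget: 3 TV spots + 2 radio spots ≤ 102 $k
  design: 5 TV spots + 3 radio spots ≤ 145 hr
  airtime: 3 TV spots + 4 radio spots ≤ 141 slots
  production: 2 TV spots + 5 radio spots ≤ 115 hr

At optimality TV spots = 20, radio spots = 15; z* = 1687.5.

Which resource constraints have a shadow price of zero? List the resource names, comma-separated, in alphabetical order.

budget: 90/102 (slack 12)
design: 145/145 (binding)
airtime: 120/141 (slack 21)
production: 115/115 (binding)
By complementary slackness, a constraint with positive slack has shadow price 0 → airtime, budget.

airtime, budget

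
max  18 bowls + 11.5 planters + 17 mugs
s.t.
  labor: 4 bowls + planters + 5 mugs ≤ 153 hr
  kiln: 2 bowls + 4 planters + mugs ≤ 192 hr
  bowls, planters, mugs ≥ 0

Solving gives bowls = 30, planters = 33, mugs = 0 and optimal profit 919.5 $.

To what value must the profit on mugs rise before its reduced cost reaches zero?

19.5

At the optimum: labor uses 153 of 153 (binding); kiln uses 192 of 192 (binding).
Dual feasibility on the basic columns requires 4·y_labor + 2·y_kiln = 18, 1·y_labor + 4·y_kiln = 11.5.
Solving: y_labor = 3.5, y_kiln = 2.
mugs enters the basis when its profit ≥ yᵀa₃ = 3.5·5 + 2·1 = 19.5.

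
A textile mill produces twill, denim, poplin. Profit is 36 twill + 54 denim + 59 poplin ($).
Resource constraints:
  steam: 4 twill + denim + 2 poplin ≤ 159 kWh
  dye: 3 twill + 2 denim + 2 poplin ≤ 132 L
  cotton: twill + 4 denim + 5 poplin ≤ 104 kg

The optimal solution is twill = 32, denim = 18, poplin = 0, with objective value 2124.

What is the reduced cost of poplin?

-4

Binding: dye and cotton. Non-binding: steam (13 unused).
By complementary slackness, y = 0 for the non-binding constraint.
The binding rows give the dual system: 3·y_dye + 1·y_cotton = 36 and 2·y_dye + 4·y_cotton = 54.
→ y_dye = 9 and y_cotton = 9.
Reduced cost of poplin: c₃ − yᵀa₃ = 59 − (9·2 + 9·5) = 59 − 63 = -4.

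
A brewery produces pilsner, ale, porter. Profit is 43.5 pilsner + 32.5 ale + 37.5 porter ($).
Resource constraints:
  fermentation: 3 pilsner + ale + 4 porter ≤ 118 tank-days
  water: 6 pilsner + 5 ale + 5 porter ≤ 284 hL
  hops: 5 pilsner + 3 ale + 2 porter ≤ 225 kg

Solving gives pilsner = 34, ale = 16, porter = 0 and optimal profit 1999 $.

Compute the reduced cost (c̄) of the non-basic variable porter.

Check each constraint at x*: fermentation 118/118 (tight); water 284/284 (tight); hops 218/225 (slack 7).
Since hops is not tight, its dual is 0.
The binding rows give the dual system: 3·y_fermentation + 6·y_water = 43.5 and 1·y_fermentation + 5·y_water = 32.5.
This yields shadow prices y_fermentation = 2.5, y_water = 6.
Reduced cost of porter: c₃ − yᵀa₃ = 37.5 − (2.5·4 + 6·5) = 37.5 − 40 = -2.5.

-2.5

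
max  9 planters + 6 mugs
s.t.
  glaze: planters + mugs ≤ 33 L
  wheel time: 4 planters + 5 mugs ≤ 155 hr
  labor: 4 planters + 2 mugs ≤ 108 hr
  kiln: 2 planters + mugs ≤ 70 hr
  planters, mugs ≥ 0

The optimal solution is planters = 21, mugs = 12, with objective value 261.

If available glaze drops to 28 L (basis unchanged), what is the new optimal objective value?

Binding: glaze and labor. Non-binding: wheel time (11 unused), kiln (16 unused).
By complementary slackness, y = 0 for the non-binding constraints.
From A_Bᵀ y = c: 1·y_glaze + 4·y_labor = 9; 1·y_glaze + 2·y_labor = 6.
→ y_glaze = 3 and y_labor = 1.5.
Δz = y_glaze·Δb = 3 × (-5) = -15, so new z* = 261 − 15 = 246.

246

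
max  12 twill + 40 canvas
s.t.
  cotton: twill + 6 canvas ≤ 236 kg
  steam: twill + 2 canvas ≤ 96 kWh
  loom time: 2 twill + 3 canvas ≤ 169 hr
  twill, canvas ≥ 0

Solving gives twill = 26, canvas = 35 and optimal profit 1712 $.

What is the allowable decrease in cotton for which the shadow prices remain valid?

48

Binding constraints: cotton, steam. The basis is B = [[1,6],[1,2]] with det -4.
Per unit decrease in cotton, x* moves by d = (0.5, -0.25).
The basis stays optimal until loom time becomes binding; allowable decrease = 48 kg.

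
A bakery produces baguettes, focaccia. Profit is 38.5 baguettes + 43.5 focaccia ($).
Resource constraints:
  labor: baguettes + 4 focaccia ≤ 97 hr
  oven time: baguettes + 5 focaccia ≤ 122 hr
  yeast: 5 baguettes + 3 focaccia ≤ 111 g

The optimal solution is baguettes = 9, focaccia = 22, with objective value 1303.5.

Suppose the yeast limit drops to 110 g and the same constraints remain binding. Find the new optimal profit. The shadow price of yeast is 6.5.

Δb = -1, so new z* = 1303.5 + (6.5)·(-1) = 1303.5 − 6.5 = 1297.

1297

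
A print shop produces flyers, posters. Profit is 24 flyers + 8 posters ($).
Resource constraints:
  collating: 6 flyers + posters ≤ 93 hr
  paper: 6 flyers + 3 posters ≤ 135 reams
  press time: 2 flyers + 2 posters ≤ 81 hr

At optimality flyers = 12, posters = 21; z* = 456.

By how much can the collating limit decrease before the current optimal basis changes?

30

Binding constraints: collating, paper. The basis is B = [[6,1],[6,3]] with det 12.
Per unit decrease in collating, x* moves by d = (-0.25, 0.5).
The basis stays optimal until press time becomes binding; allowable decrease = 30 hr.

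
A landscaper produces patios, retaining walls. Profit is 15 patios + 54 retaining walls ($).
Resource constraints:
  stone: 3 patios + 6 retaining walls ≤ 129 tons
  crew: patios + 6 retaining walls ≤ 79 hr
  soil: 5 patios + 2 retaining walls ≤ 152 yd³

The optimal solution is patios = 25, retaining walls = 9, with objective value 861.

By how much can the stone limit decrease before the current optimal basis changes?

Binding constraints: stone, crew. The basis is B = [[3,6],[1,6]] with det 12.
Per unit decrease in stone, x* moves by d = (-0.5, 0.0833).
The basis stays optimal until patios reaches 0; allowable decrease = 50 tons.

50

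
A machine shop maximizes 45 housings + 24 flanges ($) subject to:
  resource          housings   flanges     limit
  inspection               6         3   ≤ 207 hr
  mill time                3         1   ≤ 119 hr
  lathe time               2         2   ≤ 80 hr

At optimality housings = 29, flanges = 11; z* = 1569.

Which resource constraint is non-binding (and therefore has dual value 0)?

mill time

inspection: 207/207 (binding)
mill time: 98/119 (slack 21)
lathe time: 80/80 (binding)
By complementary slackness, a constraint with positive slack has shadow price 0 → mill time.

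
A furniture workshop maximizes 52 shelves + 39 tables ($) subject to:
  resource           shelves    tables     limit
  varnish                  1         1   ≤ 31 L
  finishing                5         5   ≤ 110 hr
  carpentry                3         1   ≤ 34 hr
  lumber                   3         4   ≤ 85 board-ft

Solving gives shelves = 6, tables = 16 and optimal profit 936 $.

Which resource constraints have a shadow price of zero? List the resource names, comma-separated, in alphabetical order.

lumber, varnish

varnish: 22/31 (slack 9)
finishing: 110/110 (binding)
carpentry: 34/34 (binding)
lumber: 82/85 (slack 3)
By complementary slackness, a constraint with positive slack has shadow price 0 → lumber, varnish.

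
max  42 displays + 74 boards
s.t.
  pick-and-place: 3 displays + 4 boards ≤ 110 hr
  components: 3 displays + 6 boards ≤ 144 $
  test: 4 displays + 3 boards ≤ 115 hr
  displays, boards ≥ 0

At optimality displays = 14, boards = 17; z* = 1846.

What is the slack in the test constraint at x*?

test used = 4·14 + 3·17 = 107; slack = 115 − 107 = 8.

8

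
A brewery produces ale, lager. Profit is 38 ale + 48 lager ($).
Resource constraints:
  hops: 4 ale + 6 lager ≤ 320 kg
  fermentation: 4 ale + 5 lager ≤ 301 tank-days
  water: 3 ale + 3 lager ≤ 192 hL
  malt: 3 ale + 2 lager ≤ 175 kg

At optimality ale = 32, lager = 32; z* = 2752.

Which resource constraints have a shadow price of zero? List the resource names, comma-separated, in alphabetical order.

hops: 320/320 (binding)
fermentation: 288/301 (slack 13)
water: 192/192 (binding)
malt: 160/175 (slack 15)
By complementary slackness, a constraint with positive slack has shadow price 0 → fermentation, malt.

fermentation, malt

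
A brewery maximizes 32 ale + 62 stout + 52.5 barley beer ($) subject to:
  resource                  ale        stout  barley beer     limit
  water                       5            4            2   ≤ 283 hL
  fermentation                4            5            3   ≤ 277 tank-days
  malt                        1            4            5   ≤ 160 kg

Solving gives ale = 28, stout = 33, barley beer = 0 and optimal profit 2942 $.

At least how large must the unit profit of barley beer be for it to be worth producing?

Check each constraint at x*: water 272/283 (slack 11); fermentation 277/277 (tight); malt 160/160 (tight).
By complementary slackness, y = 0 for the non-binding constraint.
From A_Bᵀ y = c: 4·y_fermentation + 1·y_malt = 32; 5·y_fermentation + 4·y_malt = 62.
This yields shadow prices y_fermentation = 6, y_malt = 8.
barley beer enters the basis when its profit ≥ yᵀa₃ = 6·3 + 8·5 = 58.

58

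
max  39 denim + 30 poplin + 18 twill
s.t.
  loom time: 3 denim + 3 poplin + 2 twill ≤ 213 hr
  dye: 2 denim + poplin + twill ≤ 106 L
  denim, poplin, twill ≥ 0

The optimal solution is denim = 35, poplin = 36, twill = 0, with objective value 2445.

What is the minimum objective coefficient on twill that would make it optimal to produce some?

Both loom time and dye are binding at x*.
Dual feasibility on the basic columns requires 3·y_loom time + 2·y_dye = 39, 3·y_loom time + 1·y_dye = 30.
This yields shadow prices y_loom time = 7, y_dye = 9.
twill enters the basis when its profit ≥ yᵀa₃ = 7·2 + 9·1 = 23.

23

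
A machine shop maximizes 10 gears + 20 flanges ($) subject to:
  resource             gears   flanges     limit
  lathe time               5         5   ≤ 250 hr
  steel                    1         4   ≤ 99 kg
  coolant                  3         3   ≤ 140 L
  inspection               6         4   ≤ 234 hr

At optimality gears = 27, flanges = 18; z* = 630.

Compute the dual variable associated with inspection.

1

Binding: steel and inspection. Non-binding: lathe time (25 unused), coolant (5 unused).
Since lathe time, coolant are not tight, their duals are 0.
Dual feasibility on the basic columns requires 1·y_steel + 6·y_inspection = 10, 4·y_steel + 4·y_inspection = 20.
→ y_steel = 4 and y_inspection = 1.
Shadow price of inspection = 1.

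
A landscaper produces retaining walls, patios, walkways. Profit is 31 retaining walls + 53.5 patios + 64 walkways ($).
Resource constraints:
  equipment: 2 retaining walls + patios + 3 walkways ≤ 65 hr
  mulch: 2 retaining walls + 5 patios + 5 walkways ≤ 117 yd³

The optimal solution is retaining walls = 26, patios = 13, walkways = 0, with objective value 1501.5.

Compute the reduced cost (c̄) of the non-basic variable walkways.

Check each constraint at x*: equipment 65/65 (tight); mulch 117/117 (tight).
The binding rows give the dual system: 2·y_equipment + 2·y_mulch = 31 and 1·y_equipment + 5·y_mulch = 53.5.
Solving: y_equipment = 6, y_mulch = 9.5.
Reduced cost of walkways: c₃ − yᵀa₃ = 64 − (6·3 + 9.5·5) = 64 − 65.5 = -1.5.

-1.5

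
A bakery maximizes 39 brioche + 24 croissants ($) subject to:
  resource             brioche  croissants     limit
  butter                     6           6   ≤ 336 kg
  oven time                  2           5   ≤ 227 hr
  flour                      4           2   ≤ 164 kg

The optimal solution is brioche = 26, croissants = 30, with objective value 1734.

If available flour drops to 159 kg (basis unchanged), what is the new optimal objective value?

At the optimum: butter uses 336 of 336 (binding); oven time uses 202 of 227 (slack = 25); flour uses 164 of 164 (binding).
By complementary slackness, y = 0 for the non-binding constraint.
From A_Bᵀ y = c: 6·y_butter + 4·y_flour = 39; 6·y_butter + 2·y_flour = 24.
→ y_butter = 1.5 and y_flour = 7.5.
Δz = y_flour·Δb = 7.5 × (-5) = -37.5, so new z* = 1734 − 37.5 = 1696.5.

1696.5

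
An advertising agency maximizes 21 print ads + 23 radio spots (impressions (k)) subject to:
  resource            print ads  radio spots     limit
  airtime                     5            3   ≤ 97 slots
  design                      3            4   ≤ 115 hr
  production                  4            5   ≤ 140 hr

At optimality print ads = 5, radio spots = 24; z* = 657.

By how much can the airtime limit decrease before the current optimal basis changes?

Binding constraints: airtime, production. The basis is B = [[5,3],[4,5]] with det 13.
Per unit decrease in airtime, x* moves by d = (-0.3846, 0.3077).
The basis stays optimal until print ads reaches 0; allowable decrease = 13 slots.

13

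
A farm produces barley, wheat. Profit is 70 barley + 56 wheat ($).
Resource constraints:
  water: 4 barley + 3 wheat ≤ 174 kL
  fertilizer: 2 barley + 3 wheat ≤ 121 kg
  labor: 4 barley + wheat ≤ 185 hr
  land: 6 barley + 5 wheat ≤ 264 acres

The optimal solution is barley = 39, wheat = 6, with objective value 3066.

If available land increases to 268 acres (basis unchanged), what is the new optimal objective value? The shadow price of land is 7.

3094

Δb = 4, so new z* = 3066 + (7)·(4) = 3066 + 28 = 3094.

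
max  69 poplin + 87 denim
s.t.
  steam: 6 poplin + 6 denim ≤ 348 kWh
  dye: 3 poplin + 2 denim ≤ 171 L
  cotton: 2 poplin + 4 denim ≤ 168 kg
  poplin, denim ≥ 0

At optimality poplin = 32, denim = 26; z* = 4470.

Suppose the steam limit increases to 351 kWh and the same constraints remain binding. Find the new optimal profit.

Check each constraint at x*: steam 348/348 (tight); dye 148/171 (slack 23); cotton 168/168 (tight).
Since dye is not tight, its dual is 0.
Dual feasibility on the basic columns requires 6·y_steam + 2·y_cotton = 69, 6·y_steam + 4·y_cotton = 87.
This yields shadow prices y_steam = 8.5, y_cotton = 9.
Δz = y_steam·Δb = 8.5 × (3) = 25.5, so new z* = 4470 + 25.5 = 4495.5.

4495.5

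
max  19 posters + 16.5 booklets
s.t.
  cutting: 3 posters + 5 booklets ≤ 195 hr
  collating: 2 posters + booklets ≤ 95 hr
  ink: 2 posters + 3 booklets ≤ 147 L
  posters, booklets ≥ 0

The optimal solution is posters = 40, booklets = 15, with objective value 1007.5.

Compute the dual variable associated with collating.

6.5

At the optimum: cutting uses 195 of 195 (binding); collating uses 95 of 95 (binding); ink uses 125 of 147 (slack = 22).
Slack constraints have shadow price 0 (complementary slackness).
The binding rows give the dual system: 3·y_cutting + 2·y_collating = 19 and 5·y_cutting + 1·y_collating = 16.5.
Solving: y_cutting = 2, y_collating = 6.5.
Shadow price of collating = 6.5.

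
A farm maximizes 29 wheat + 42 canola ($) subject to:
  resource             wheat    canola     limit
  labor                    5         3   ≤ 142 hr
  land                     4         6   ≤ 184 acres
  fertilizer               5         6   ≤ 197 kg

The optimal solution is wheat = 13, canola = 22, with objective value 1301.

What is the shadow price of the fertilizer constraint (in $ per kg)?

Check each constraint at x*: labor 131/142 (slack 11); land 184/184 (tight); fertilizer 197/197 (tight).
Slack constraints have shadow price 0 (complementary slackness).
Dual feasibility on the basic columns requires 4·y_land + 5·y_fertilizer = 29, 6·y_land + 6·y_fertilizer = 42.
→ y_land = 6 and y_fertilizer = 1.
Shadow price of fertilizer = 1.

1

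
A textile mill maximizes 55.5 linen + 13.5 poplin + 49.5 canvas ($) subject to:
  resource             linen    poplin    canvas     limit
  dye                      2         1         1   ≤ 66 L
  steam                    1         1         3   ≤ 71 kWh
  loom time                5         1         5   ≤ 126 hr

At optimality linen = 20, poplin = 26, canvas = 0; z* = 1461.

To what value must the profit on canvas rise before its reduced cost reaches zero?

51.5

Binding: dye and loom time. Non-binding: steam (25 unused).
Slack constraints have shadow price 0 (complementary slackness).
Dual feasibility on the basic columns requires 2·y_dye + 5·y_loom time = 55.5, 1·y_dye + 1·y_loom time = 13.5.
This yields shadow prices y_dye = 4, y_loom time = 9.5.
canvas enters the basis when its profit ≥ yᵀa₃ = 4·1 + 9.5·5 = 51.5.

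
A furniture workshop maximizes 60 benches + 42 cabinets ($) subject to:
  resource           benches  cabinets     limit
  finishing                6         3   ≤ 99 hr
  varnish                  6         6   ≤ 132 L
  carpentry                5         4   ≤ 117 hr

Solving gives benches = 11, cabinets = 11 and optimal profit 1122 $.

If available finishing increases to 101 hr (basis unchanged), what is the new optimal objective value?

1134

Binding: finishing and varnish. Non-binding: carpentry (18 unused).
Since carpentry is not tight, its dual is 0.
Dual feasibility on the basic columns requires 6·y_finishing + 6·y_varnish = 60, 3·y_finishing + 6·y_varnish = 42.
This yields shadow prices y_finishing = 6, y_varnish = 4.
Δz = y_finishing·Δb = 6 × (2) = 12, so new z* = 1122 + 12 = 1134.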